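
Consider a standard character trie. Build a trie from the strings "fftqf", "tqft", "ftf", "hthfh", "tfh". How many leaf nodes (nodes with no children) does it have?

A leaf is a node with no children — equivalently, the end of a word that is not a proper prefix of any other stored word.
Those words: "fftqf", "ftf", "hthfh", "tfh", "tqft"
Leaf count: 5

5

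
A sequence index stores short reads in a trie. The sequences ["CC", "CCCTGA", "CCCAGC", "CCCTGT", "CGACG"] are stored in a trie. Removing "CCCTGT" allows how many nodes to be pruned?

A node on "CCCTGT"'s path can go only if nothing else ends at it or branches off below it.
The suffix "T" (1 node) is used only by "CCCTGT"; the node for "CCCTG" still has the child "A", so pruning stops there.
Nodes removed: 1

1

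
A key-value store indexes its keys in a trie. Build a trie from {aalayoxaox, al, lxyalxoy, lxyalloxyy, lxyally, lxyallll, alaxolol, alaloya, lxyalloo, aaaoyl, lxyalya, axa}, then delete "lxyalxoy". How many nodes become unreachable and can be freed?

A node on "lxyalxoy"'s path can go only if nothing else ends at it or branches off below it.
The suffix "xoy" (3 nodes) is used only by "lxyalxoy"; the node for "lxyal" still has the child "l", so pruning stops there.
Nodes removed: 3

3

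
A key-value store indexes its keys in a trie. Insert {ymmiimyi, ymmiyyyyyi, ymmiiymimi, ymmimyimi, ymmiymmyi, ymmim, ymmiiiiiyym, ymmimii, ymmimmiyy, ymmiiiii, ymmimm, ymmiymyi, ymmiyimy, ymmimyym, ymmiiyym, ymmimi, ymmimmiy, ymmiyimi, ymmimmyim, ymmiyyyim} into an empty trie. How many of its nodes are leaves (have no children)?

Leaves are exactly the stored words that no other stored word extends.
Those words: "ymmiiiiiyym", "ymmiimyi", "ymmiiymimi", "ymmiiyym", "ymmimii", "ymmimmiyy", "ymmimmyim", "ymmimyimi", "ymmimyym", "ymmiyimi", "ymmiyimy", "ymmiymmyi", "ymmiymyi", "ymmiyyyim", "ymmiyyyyyi"
Leaf count: 15

15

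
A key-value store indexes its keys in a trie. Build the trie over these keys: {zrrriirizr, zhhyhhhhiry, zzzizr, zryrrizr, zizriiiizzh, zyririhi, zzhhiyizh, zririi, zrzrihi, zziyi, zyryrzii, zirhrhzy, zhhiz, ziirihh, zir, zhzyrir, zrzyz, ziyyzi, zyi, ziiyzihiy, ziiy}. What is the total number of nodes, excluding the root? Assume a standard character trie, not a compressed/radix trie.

Trace insertions, counting only characters that open a new branch:
  "zrrriirizr" → 10 new (z, r, r, r, i, i, r, i, z, r)
  "zhhyhhhhiry" → prefix "z" already present; 10 new (h, h, y, h, h, h, h, i, r, y)
  "zzzizr" → prefix "z" already present; 5 new (z, z, i, z, r)
  "zryrrizr" → prefix "zr" already present; 6 new (y, r, r, i, z, r)
  "zizriiiizzh" → prefix "z" already present; 10 new (i, z, r, i, i, i, i, z, z, h)
  "zyririhi" → prefix "z" already present; 7 new (y, r, i, r, i, h, i)
  "zzhhiyizh" → prefix "zz" already present; 7 new (h, h, i, y, i, z, h)
  "zririi" → prefix "zr" already present; 4 new (i, r, i, i)
  "zrzrihi" → prefix "zr" already present; 5 new (z, r, i, h, i)
  "zziyi" → prefix "zz" already present; 3 new (i, y, i)
  "zyryrzii" → prefix "zyr" already present; 5 new (y, r, z, i, i)
  "zirhrhzy" → prefix "zi" already present; 6 new (r, h, r, h, z, y)
  "zhhiz" → prefix "zhh" already present; 2 new (i, z)
  "ziirihh" → prefix "zi" already present; 5 new (i, r, i, h, h)
  "zir" → prefix "zir" already present; 0 new (none)
  "zhzyrir" → prefix "zh" already present; 5 new (z, y, r, i, r)
  "zrzyz" → prefix "zrz" already present; 2 new (y, z)
  "ziyyzi" → prefix "zi" already present; 4 new (y, y, z, i)
  "zyi" → prefix "zy" already present; 1 new (i)
  "ziiyzihiy" → prefix "zii" already present; 6 new (y, z, i, h, i, y)
  "ziiy" → prefix "ziiy" already present; 0 new (none)
Total nodes = 10 + 10 + 5 + 6 + 10 + 7 + 7 + 4 + 5 + 3 + 5 + 6 + 2 + 5 + 0 + 5 + 2 + 4 + 1 + 6 + 0 = 103

103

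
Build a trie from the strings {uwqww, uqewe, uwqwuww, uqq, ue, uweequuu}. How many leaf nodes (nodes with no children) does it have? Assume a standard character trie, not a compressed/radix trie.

Leaves are exactly the stored words that no other stored word extends.
Those words: "ue", "uqewe", "uqq", "uweequuu", "uwqwuww", "uwqww"
Leaf count: 6

6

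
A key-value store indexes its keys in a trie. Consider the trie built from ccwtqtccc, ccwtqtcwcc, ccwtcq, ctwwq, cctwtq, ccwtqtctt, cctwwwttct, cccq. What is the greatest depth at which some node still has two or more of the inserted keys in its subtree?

7

The deepest shared node is where two words last agree before diverging.
e.g. "ccwtqtccc" and "ccwtqtctt" share the prefix "ccwtqtc" of length 7; no pair shares a longer one.
Longest shared-prefix length: 7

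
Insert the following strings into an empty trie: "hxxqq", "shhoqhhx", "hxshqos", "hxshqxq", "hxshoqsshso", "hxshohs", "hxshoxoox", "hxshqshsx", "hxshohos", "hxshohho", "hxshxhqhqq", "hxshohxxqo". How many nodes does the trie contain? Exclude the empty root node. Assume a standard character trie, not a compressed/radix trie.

51

For each word, the new-node count is its length minus the longest prefix already in the trie:
  "hxxqq" → 5 new (h, x, x, q, q)
  "shhoqhhx" → 8 new (s, h, h, o, q, h, h, x)
  "hxshqos" → prefix "hx" already present; 5 new (s, h, q, o, s)
  "hxshqxq" → prefix "hxshq" already present; 2 new (x, q)
  "hxshoqsshso" → prefix "hxsh" already present; 7 new (o, q, s, s, h, s, o)
  "hxshohs" → prefix "hxsho" already present; 2 new (h, s)
  "hxshoxoox" → prefix "hxsho" already present; 4 new (x, o, o, x)
  "hxshqshsx" → prefix "hxshq" already present; 4 new (s, h, s, x)
  "hxshohos" → prefix "hxshoh" already present; 2 new (o, s)
  "hxshohho" → prefix "hxshoh" already present; 2 new (h, o)
  "hxshxhqhqq" → prefix "hxsh" already present; 6 new (x, h, q, h, q, q)
  "hxshohxxqo" → prefix "hxshoh" already present; 4 new (x, x, q, o)
Total nodes = 5 + 8 + 5 + 2 + 7 + 2 + 4 + 4 + 2 + 2 + 6 + 4 = 51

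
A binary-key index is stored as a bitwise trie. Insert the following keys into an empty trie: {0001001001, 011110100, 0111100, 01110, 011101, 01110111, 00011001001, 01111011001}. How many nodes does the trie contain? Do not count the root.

Count nodes per top-level branch (shared prefixes stored once):
  '0'-branch (0001001001, 00011001001, 01110, 011101, 01110111, 0111100, 011110100, 01111011001): 34 nodes
Sum: 34

34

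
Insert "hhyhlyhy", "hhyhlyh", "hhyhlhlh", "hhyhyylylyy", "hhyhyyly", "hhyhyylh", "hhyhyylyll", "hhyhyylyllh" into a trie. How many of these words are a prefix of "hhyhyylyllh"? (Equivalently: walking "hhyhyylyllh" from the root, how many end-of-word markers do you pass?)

Walk "hhyhyylyllh" from the root; an end-of-word marker is hit whenever a stored word is a prefix of "hhyhyylyllh".
Prefixes of the query that are stored words: "hhyhyyly", "hhyhyylyll", "hhyhyylyllh"
Count: 3

3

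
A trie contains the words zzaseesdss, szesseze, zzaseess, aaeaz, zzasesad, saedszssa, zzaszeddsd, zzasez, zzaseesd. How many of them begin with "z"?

Filter for entries beginning with "z":
Matches: "zzaseesd", "zzaseesdss", "zzaseess", "zzasesad", "zzasez", "zzaszeddsd"
Count: 6

6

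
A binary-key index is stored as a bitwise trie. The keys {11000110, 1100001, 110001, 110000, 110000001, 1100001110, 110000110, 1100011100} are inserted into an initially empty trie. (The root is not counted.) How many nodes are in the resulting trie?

Trie structure (* marks end of a word):
(root)
└─ 1
   └─ 1
      └─ 0
         └─ 0
            └─ 0
               ├─ 0 *
               │  ├─ 0
               │  │  └─ 0
               │  │     └─ 1 *
               │  └─ 1 *
               │     └─ 1
               │        ├─ 0 *
               │        └─ 1
               │           └─ 0 *
               └─ 1 *
                  └─ 1
                     ├─ 0 *
                     └─ 1
                        └─ 0
                           └─ 0 *
Counting every labelled node above: 20.

20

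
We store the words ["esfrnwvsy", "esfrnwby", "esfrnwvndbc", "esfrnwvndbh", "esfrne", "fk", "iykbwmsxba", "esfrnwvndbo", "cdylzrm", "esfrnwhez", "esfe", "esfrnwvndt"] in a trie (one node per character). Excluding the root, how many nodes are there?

Insert word by word; a character creates a node only if that edge doesn't already exist:
  "esfrnwvsy" → 9 new (e, s, f, r, n, w, v, s, y)
  "esfrnwby" → prefix "esfrnw" already present; 2 new (b, y)
  "esfrnwvndbc" → prefix "esfrnwv" already present; 4 new (n, d, b, c)
  "esfrnwvndbh" → prefix "esfrnwvndb" already present; 1 new (h)
  "esfrne" → prefix "esfrn" already present; 1 new (e)
  "fk" → 2 new (f, k)
  "iykbwmsxba" → 10 new (i, y, k, b, w, m, s, x, b, a)
  "esfrnwvndbo" → prefix "esfrnwvndb" already present; 1 new (o)
  "cdylzrm" → 7 new (c, d, y, l, z, r, m)
  "esfrnwhez" → prefix "esfrnw" already present; 3 new (h, e, z)
  "esfe" → prefix "esf" already present; 1 new (e)
  "esfrnwvndt" → prefix "esfrnwvnd" already present; 1 new (t)
Total nodes = 9 + 2 + 4 + 1 + 1 + 2 + 10 + 1 + 7 + 3 + 1 + 1 = 42

42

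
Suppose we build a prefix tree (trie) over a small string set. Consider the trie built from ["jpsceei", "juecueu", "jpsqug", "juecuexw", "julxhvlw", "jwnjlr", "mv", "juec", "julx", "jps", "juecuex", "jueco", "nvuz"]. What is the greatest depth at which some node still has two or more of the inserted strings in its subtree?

7

Look for the deepest trie node that still has at least two words in its subtree.
"juecuex" and "juecuexw" agree on "juecuex" (7 characters) before diverging; nothing deeper is shared.
Longest shared-prefix length: 7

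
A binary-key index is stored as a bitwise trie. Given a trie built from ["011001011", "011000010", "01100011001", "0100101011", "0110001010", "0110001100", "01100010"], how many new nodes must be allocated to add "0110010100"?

2

"01100101" is already a path in the trie; the remaining "00" must be added.
New nodes needed: |"0110010100"| − 8 = 10 − 8 = 2.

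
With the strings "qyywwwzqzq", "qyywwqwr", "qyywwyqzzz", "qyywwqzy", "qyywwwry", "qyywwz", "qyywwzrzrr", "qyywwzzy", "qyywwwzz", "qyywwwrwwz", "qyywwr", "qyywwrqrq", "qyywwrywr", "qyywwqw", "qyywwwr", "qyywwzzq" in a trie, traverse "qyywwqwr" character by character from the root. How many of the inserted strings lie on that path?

Check each prefix of "qyywwqwr" against the stored set — each match is an end-marker on the path.
Prefixes of the query that are stored words: "qyywwqw", "qyywwqwr"
Count: 2

2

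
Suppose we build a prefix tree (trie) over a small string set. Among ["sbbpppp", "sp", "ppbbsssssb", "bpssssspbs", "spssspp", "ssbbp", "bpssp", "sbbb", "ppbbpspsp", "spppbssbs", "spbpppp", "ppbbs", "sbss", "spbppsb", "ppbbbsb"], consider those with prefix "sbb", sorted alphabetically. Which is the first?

sbbb

Words with prefix "sbb", in lexicographic order: "sbbb", "sbbpppp"
The 1st is sbbb.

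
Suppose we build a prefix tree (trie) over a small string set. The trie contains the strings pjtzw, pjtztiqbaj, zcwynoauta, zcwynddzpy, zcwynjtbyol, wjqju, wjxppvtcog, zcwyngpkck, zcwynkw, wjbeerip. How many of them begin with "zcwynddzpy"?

Filter for entries beginning with "zcwynddzpy":
Words under "zcwynddzpy": zcwynddzpy
Count: 1

1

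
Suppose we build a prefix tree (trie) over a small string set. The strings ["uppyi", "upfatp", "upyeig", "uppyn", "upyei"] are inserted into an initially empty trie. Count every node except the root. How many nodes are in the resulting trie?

Trace insertions, counting only characters that open a new branch:
  "uppyi" → 5 new (u, p, p, y, i)
  "upfatp" → prefix "up" already present; 4 new (f, a, t, p)
  "upyeig" → prefix "up" already present; 4 new (y, e, i, g)
  "uppyn" → prefix "uppy" already present; 1 new (n)
  "upyei" → prefix "upyei" already present; 0 new (none)
Total nodes = 5 + 4 + 4 + 1 + 0 = 14

14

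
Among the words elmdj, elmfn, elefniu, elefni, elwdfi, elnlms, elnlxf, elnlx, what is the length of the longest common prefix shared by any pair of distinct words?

Equivalently: take the maximum, over all pairs, of their longest common prefix length.
e.g. "elefni" and "elefniu" share the prefix "elefni" of length 6; no pair shares a longer one.
Longest shared-prefix length: 6

6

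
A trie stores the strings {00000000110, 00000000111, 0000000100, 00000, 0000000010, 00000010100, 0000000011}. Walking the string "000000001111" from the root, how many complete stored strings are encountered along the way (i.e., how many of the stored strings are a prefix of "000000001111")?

Traverse "000000001111" character by character; count nodes along the way that are marked as word ends.
Prefixes of the query that are stored words: "00000", "0000000011", "00000000111"
Count: 3

3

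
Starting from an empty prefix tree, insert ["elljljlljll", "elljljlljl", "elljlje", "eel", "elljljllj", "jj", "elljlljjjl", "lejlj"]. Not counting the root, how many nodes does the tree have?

26

Count nodes per top-level branch (shared prefixes stored once):
  'e'-branch (eel, elljlje, elljljllj, elljljlljl, elljljlljll, elljlljjjl): 19 nodes
  'j'-branch (jj): 2 nodes
  'l'-branch (lejlj): 5 nodes
Sum: 26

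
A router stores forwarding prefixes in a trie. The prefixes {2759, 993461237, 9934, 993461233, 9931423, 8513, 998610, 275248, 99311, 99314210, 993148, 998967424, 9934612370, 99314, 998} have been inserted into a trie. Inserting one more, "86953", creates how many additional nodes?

4

"8" is already a path in the trie; the remaining "6953" must be added.
Each of the 4 remaining characters creates one node.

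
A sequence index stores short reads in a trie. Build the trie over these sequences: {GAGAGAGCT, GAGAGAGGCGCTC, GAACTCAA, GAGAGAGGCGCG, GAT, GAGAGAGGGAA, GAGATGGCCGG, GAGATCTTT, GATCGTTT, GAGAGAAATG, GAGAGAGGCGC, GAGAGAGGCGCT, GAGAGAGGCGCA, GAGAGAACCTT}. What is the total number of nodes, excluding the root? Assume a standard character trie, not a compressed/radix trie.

51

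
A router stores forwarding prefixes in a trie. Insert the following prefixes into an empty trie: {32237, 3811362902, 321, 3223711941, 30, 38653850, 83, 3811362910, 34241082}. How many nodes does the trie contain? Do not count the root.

Trace insertions, counting only characters that open a new branch:
  "32237" → 5 new (3, 2, 2, 3, 7)
  "3811362902" → prefix "3" already present; 9 new (8, 1, 1, 3, 6, 2, 9, 0, 2)
  "321" → prefix "32" already present; 1 new (1)
  "3223711941" → prefix "32237" already present; 5 new (1, 1, 9, 4, 1)
  "30" → prefix "3" already present; 1 new (0)
  "38653850" → prefix "38" already present; 6 new (6, 5, 3, 8, 5, 0)
  "83" → 2 new (8, 3)
  "3811362910" → prefix "38113629" already present; 2 new (1, 0)
  "34241082" → prefix "3" already present; 7 new (4, 2, 4, 1, 0, 8, 2)
Total nodes = 5 + 9 + 1 + 5 + 1 + 6 + 2 + 2 + 7 = 38

38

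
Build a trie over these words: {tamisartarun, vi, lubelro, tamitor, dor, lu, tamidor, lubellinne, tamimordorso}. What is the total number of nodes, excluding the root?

43

Insert word by word; a character creates a node only if that edge doesn't already exist:
  "tamisartarun" → 12 new (t, a, m, i, s, a, r, t, a, r, u, n)
  "vi" → 2 new (v, i)
  "lubelro" → 7 new (l, u, b, e, l, r, o)
  "tamitor" → prefix "tami" already present; 3 new (t, o, r)
  "dor" → 3 new (d, o, r)
  "lu" → prefix "lu" already present; 0 new (none)
  "tamidor" → prefix "tami" already present; 3 new (d, o, r)
  "lubellinne" → prefix "lubel" already present; 5 new (l, i, n, n, e)
  "tamimordorso" → prefix "tami" already present; 8 new (m, o, r, d, o, r, s, o)
Total nodes = 12 + 2 + 7 + 3 + 3 + 0 + 3 + 5 + 8 = 43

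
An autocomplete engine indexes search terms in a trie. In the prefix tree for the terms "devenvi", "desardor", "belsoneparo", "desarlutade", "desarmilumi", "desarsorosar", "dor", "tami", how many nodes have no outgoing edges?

8

Leaves are exactly the stored words that no other stored word extends.
Those words: "belsoneparo", "desardor", "desarlutade", "desarmilumi", "desarsorosar", "devenvi", "dor", "tami"
Leaf count: 8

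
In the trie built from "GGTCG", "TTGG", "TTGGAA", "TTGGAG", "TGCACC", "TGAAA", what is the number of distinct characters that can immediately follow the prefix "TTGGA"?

2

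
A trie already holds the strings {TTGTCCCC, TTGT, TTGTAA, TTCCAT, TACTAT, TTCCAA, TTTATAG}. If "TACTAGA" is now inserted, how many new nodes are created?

2

Walking "TACTAGA" from the root, the first 5 characters ("TACTA") follow existing edges; "G" is the first miss.
So 7 − 5 = 2 new nodes.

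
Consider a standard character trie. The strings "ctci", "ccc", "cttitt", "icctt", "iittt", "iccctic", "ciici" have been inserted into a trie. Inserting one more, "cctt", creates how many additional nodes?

"cc" is already a path in the trie; the remaining "tt" must be added.
Each of the 2 remaining characters creates one node.

2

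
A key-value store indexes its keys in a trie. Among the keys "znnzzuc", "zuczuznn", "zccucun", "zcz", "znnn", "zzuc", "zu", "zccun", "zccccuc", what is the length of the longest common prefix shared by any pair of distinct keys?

The deepest shared node is where two words last agree before diverging.
e.g. "zccucun" and "zccun" share the prefix "zccu" of length 4; no pair shares a longer one.
Longest shared-prefix length: 4

4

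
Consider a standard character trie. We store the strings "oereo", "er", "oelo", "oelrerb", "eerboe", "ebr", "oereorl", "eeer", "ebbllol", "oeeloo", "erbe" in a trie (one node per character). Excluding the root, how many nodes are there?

Trace insertions, counting only characters that open a new branch:
  "oereo" → 5 new (o, e, r, e, o)
  "er" → 2 new (e, r)
  "oelo" → prefix "oe" already present; 2 new (l, o)
  "oelrerb" → prefix "oel" already present; 4 new (r, e, r, b)
  "eerboe" → prefix "e" already present; 5 new (e, r, b, o, e)
  "ebr" → prefix "e" already present; 2 new (b, r)
  "oereorl" → prefix "oereo" already present; 2 new (r, l)
  "eeer" → prefix "ee" already present; 2 new (e, r)
  "ebbllol" → prefix "eb" already present; 5 new (b, l, l, o, l)
  "oeeloo" → prefix "oe" already present; 4 new (e, l, o, o)
  "erbe" → prefix "er" already present; 2 new (b, e)
Total nodes = 5 + 2 + 2 + 4 + 5 + 2 + 2 + 2 + 5 + 4 + 2 = 35

35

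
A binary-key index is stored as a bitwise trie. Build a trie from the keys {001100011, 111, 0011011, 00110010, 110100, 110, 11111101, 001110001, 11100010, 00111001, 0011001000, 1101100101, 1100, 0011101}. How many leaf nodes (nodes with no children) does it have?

A leaf is a node with no children — equivalently, the end of a word that is not a proper prefix of any other stored word.
Those words: "001100011", "0011001000", "0011011", "001110001", "00111001", "0011101", "1100", "110100", "1101100101", "11100010", "11111101"
Leaf count: 11

11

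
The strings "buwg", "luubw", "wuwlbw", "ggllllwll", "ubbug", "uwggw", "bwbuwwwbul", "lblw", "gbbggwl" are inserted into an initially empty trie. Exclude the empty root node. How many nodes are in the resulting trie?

51

Count nodes per top-level branch (shared prefixes stored once):
  'b'-branch (buwg, bwbuwwwbul): 13 nodes
  'g'-branch (gbbggwl, ggllllwll): 15 nodes
  'l'-branch (lblw, luubw): 8 nodes
  'u'-branch (ubbug, uwggw): 9 nodes
  'w'-branch (wuwlbw): 6 nodes
Sum: 51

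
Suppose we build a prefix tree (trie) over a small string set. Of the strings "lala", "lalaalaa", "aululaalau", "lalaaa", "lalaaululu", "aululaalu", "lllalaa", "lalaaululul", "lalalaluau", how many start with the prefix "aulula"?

Filter for entries beginning with "aulula":
Matches: "aululaalau", "aululaalu"
Count: 2

2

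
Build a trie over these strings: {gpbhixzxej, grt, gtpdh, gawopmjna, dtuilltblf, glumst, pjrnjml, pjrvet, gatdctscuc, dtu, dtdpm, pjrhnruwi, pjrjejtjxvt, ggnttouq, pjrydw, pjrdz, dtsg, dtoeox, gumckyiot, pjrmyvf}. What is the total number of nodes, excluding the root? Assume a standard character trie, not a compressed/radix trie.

104

Insert word by word; a character creates a node only if that edge doesn't already exist:
  "gpbhixzxej" → 10 new (g, p, b, h, i, x, z, x, e, j)
  "grt" → prefix "g" already present; 2 new (r, t)
  "gtpdh" → prefix "g" already present; 4 new (t, p, d, h)
  "gawopmjna" → prefix "g" already present; 8 new (a, w, o, p, m, j, n, a)
  "dtuilltblf" → 10 new (d, t, u, i, l, l, t, b, l, f)
  "glumst" → prefix "g" already present; 5 new (l, u, m, s, t)
  "pjrnjml" → 7 new (p, j, r, n, j, m, l)
  "pjrvet" → prefix "pjr" already present; 3 new (v, e, t)
  "gatdctscuc" → prefix "ga" already present; 8 new (t, d, c, t, s, c, u, c)
  "dtu" → prefix "dtu" already present; 0 new (none)
  "dtdpm" → prefix "dt" already present; 3 new (d, p, m)
  "pjrhnruwi" → prefix "pjr" already present; 6 new (h, n, r, u, w, i)
  "pjrjejtjxvt" → prefix "pjr" already present; 8 new (j, e, j, t, j, x, v, t)
  "ggnttouq" → prefix "g" already present; 7 new (g, n, t, t, o, u, q)
  "pjrydw" → prefix "pjr" already present; 3 new (y, d, w)
  "pjrdz" → prefix "pjr" already present; 2 new (d, z)
  "dtsg" → prefix "dt" already present; 2 new (s, g)
  "dtoeox" → prefix "dt" already present; 4 new (o, e, o, x)
  "gumckyiot" → prefix "g" already present; 8 new (u, m, c, k, y, i, o, t)
  "pjrmyvf" → prefix "pjr" already present; 4 new (m, y, v, f)
Total nodes = 10 + 2 + 4 + 8 + 10 + 5 + 7 + 3 + 8 + 0 + 3 + 6 + 8 + 7 + 3 + 2 + 2 + 4 + 8 + 4 = 104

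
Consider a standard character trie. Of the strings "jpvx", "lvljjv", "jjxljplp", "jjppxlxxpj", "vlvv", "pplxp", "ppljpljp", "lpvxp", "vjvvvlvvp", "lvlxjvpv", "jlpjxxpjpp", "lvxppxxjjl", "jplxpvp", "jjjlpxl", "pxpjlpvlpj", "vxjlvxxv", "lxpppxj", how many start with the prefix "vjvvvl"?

1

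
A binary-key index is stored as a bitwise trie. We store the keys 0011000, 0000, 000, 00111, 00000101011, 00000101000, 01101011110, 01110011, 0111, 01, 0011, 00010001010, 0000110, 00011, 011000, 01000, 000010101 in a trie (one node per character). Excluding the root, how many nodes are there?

Trace insertions, counting only characters that open a new branch:
  "0011000" → 7 new (0, 0, 1, 1, 0, 0, 0)
  "0000" → prefix "00" already present; 2 new (0, 0)
  "000" → prefix "000" already present; 0 new (none)
  "00111" → prefix "0011" already present; 1 new (1)
  "00000101011" → prefix "0000" already present; 7 new (0, 1, 0, 1, 0, 1, 1)
  "00000101000" → prefix "000001010" already present; 2 new (0, 0)
  "01101011110" → prefix "0" already present; 10 new (1, 1, 0, 1, 0, 1, 1, 1, 1, 0)
  "01110011" → prefix "011" already present; 5 new (1, 0, 0, 1, 1)
  "0111" → prefix "0111" already present; 0 new (none)
  "01" → prefix "01" already present; 0 new (none)
  "0011" → prefix "0011" already present; 0 new (none)
  "00010001010" → prefix "000" already present; 8 new (1, 0, 0, 0, 1, 0, 1, 0)
  "0000110" → prefix "0000" already present; 3 new (1, 1, 0)
  "00011" → prefix "0001" already present; 1 new (1)
  "011000" → prefix "0110" already present; 2 new (0, 0)
  "01000" → prefix "01" already present; 3 new (0, 0, 0)
  "000010101" → prefix "00001" already present; 4 new (0, 1, 0, 1)
Total nodes = 7 + 2 + 0 + 1 + 7 + 2 + 10 + 5 + 0 + 0 + 0 + 8 + 3 + 1 + 2 + 3 + 4 = 55

55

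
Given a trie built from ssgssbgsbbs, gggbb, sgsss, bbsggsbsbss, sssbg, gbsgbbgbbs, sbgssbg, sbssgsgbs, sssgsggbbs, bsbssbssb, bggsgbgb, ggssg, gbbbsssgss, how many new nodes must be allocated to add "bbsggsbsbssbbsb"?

4

The longest prefix of "bbsggsbsbssbbsb" already in the trie is "bbsggsbsbss" (length 11).
Each of the 4 remaining characters creates one node.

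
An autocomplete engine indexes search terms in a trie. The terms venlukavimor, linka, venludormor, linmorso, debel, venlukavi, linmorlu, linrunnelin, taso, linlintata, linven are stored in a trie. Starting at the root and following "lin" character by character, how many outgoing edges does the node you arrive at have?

Follow the path "lin" to its node, then look at its outgoing edges.
Characters that immediately follow "lin" among the stored strings: {k, l, m, r, v}.
That node has 5 child edges.

5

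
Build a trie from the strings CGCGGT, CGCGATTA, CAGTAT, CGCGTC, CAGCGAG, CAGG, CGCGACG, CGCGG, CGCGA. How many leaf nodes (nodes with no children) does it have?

7

Leaves are exactly the stored words that no other stored word extends.
Those words: "CAGCGAG", "CAGG", "CAGTAT", "CGCGACG", "CGCGATTA", "CGCGGT", "CGCGTC"
Leaf count: 7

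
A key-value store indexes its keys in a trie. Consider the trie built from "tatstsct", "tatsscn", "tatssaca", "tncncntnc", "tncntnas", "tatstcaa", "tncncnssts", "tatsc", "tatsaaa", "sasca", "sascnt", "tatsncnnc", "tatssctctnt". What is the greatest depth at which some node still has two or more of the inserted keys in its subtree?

The deepest shared node is where two words last agree before diverging.
"tatsscn" and "tatssctctnt" agree on "tatssc" (6 characters) before diverging; nothing deeper is shared.
Longest shared-prefix length: 6

6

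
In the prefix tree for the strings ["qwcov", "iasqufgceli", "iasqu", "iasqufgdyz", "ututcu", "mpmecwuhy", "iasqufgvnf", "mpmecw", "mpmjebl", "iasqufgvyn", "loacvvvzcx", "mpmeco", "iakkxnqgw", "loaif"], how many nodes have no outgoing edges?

Leaves are exactly the stored words that no other stored word extends.
Those words: "iakkxnqgw", "iasqufgceli", "iasqufgdyz", "iasqufgvnf", "iasqufgvyn", "loacvvvzcx", "loaif", "mpmeco", "mpmecwuhy", "mpmjebl", "qwcov", "ututcu"
Leaf count: 12

12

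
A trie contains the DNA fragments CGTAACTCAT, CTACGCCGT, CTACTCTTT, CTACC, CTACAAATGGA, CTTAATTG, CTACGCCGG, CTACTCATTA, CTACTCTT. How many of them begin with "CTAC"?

Walk to "CTAC"; the words in its subtree are exactly those with that prefix.
Matches: "CTACAAATGGA", "CTACC", "CTACGCCGG", "CTACGCCGT", "CTACTCATTA", "CTACTCTT", "CTACTCTTT"
Count: 7

7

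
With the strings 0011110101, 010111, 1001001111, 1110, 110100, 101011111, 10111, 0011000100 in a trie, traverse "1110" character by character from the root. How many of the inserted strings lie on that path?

Traverse "1110" character by character; count nodes along the way that are marked as word ends.
Prefixes of the query that are stored words: "1110"
Count: 1

1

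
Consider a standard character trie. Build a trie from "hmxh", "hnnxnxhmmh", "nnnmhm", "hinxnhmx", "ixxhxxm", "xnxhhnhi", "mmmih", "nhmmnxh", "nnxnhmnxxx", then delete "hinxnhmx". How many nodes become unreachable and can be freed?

7

A node on "hinxnhmx"'s path can go only if nothing else ends at it or branches off below it.
The suffix "inxnhmx" (7 nodes) is used only by "hinxnhmx"; the node for "h" still has the child "m", so pruning stops there.
Nodes removed: 7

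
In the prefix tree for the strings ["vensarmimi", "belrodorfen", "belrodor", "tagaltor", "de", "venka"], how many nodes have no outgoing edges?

A leaf is a node with no children — equivalently, the end of a word that is not a proper prefix of any other stored word.
Those words: "belrodorfen", "de", "tagaltor", "venka", "vensarmimi"
Leaf count: 5

5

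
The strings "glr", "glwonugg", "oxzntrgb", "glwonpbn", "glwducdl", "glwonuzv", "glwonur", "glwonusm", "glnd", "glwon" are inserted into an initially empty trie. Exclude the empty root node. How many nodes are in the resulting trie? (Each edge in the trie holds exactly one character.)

Insert word by word; a character creates a node only if that edge doesn't already exist:
  "glr" → 3 new (g, l, r)
  "glwonugg" → prefix "gl" already present; 6 new (w, o, n, u, g, g)
  "oxzntrgb" → 8 new (o, x, z, n, t, r, g, b)
  "glwonpbn" → prefix "glwon" already present; 3 new (p, b, n)
  "glwducdl" → prefix "glw" already present; 5 new (d, u, c, d, l)
  "glwonuzv" → prefix "glwonu" already present; 2 new (z, v)
  "glwonur" → prefix "glwonu" already present; 1 new (r)
  "glwonusm" → prefix "glwonu" already present; 2 new (s, m)
  "glnd" → prefix "gl" already present; 2 new (n, d)
  "glwon" → prefix "glwon" already present; 0 new (none)
Total nodes = 3 + 6 + 8 + 3 + 5 + 2 + 1 + 2 + 2 + 0 = 32

32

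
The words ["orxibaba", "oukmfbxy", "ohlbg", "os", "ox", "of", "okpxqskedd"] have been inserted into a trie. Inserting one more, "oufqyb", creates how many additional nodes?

4

The longest prefix of "oufqyb" already in the trie is "ou" (length 2).
So 6 − 2 = 4 new nodes.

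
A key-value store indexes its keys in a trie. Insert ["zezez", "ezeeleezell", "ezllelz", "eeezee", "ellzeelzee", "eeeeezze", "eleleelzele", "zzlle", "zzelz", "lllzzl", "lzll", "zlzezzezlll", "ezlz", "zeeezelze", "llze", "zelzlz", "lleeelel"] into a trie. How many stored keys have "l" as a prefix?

4

Filter for entries beginning with "l":
Matches: "lleeelel", "lllzzl", "llze", "lzll"
Count: 4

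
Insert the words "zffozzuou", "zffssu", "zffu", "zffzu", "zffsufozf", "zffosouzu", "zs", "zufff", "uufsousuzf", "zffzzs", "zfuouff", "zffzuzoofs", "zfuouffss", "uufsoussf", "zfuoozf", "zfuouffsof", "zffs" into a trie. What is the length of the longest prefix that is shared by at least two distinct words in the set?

Look for the deepest trie node that still has at least two words in its subtree.
"zfuouffsof" and "zfuouffss" agree on "zfuouffs" (8 characters) before diverging; nothing deeper is shared.
Longest shared-prefix length: 8

8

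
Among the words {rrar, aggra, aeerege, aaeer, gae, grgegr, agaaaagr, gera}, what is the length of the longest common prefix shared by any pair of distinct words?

2

The deepest shared node is where two words last agree before diverging.
"agaaaagr" and "aggra" agree on "ag" (2 characters) before diverging; nothing deeper is shared.
Longest shared-prefix length: 2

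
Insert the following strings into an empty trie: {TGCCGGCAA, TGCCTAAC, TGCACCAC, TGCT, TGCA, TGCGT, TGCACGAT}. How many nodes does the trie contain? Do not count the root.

Count nodes per top-level branch (shared prefixes stored once):
  'T'-branch (TGCA, TGCACCAC, TGCACGAT, TGCCGGCAA, TGCCTAAC, TGCGT, TGCT): 24 nodes
Sum: 24

24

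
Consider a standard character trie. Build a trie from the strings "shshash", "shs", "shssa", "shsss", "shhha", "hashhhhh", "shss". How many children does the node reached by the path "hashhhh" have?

Walk "hashhhh" from the root, arriving at one node.
Distinct next characters after "hashhhh": h.
That node has 1 child edge.

1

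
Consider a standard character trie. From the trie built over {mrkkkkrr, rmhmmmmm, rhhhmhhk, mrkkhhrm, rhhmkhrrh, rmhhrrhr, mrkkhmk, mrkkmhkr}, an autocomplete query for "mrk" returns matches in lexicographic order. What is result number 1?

mrkkhhrm

Filter for "mrk…" and sort: "mrkkhhrm", "mrkkhmk", "mrkkkkrr", "mrkkmhkr"
The 1st is mrkkhhrm.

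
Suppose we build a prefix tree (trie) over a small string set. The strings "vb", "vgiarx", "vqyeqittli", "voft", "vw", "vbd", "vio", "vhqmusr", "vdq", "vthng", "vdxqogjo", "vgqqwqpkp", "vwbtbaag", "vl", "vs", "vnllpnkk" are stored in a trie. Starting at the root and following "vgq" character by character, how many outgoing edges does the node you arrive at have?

1

The children of the "vgq" node are the distinct next characters among strings starting with "vgq".
Distinct next characters after "vgq": q.
That node has 1 child edge.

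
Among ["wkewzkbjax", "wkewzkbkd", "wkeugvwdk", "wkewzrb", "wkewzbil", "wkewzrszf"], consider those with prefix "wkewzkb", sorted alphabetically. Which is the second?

Filter for "wkewzkb…" and sort: "wkewzkbjax", "wkewzkbkd"
Position 2: wkewzkbkd

wkewzkbkd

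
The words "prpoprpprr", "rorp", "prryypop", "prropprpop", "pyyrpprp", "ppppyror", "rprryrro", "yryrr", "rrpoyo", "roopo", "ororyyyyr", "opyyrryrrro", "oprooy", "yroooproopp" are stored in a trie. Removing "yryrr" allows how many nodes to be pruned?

3

Walk "yryrr" from the leaf back toward the root, removing each node that no remaining word uses.
The suffix "yrr" (3 nodes) is used only by "yryrr"; the node for "yr" still has the child "o", so pruning stops there.
Nodes removed: 3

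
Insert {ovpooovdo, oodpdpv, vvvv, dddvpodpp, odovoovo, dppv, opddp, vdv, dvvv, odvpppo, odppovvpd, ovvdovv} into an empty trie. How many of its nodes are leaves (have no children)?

12

Leaves are exactly the stored words that no other stored word extends.
Those words: "dddvpodpp", "dppv", "dvvv", "odovoovo", "odppovvpd", "odvpppo", "oodpdpv", "opddp", "ovpooovdo", "ovvdovv", "vdv", "vvvv"
Leaf count: 12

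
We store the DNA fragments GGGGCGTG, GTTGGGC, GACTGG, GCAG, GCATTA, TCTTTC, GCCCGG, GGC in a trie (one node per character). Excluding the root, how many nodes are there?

For each word, the new-node count is its length minus the longest prefix already in the trie:
  "GGGGCGTG" → 8 new (G, G, G, G, C, G, T, G)
  "GTTGGGC" → prefix "G" already present; 6 new (T, T, G, G, G, C)
  "GACTGG" → prefix "G" already present; 5 new (A, C, T, G, G)
  "GCAG" → prefix "G" already present; 3 new (C, A, G)
  "GCATTA" → prefix "GCA" already present; 3 new (T, T, A)
  "TCTTTC" → 6 new (T, C, T, T, T, C)
  "GCCCGG" → prefix "GC" already present; 4 new (C, C, G, G)
  "GGC" → prefix "GG" already present; 1 new (C)
Total nodes = 8 + 6 + 5 + 3 + 3 + 6 + 4 + 1 = 36

36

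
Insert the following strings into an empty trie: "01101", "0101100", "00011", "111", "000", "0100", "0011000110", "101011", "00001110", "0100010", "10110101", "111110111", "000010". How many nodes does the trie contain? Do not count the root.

51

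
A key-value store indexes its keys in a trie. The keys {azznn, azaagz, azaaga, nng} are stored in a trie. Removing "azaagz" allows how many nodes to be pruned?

Walk "azaagz" from the leaf back toward the root, removing each node that no remaining word uses.
The suffix "z" (1 node) is used only by "azaagz"; the node for "azaag" still has the child "a", so pruning stops there.
Nodes removed: 1

1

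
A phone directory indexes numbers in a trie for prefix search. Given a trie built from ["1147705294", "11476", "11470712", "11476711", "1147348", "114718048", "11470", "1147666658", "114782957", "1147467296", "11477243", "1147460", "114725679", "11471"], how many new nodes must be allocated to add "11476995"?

3

Walking "11476995" from the root, the first 5 characters ("11476") follow existing edges; "9" is the first miss.
So 8 − 5 = 3 new nodes.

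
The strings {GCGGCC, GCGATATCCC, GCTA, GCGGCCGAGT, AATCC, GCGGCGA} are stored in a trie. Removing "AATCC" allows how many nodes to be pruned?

5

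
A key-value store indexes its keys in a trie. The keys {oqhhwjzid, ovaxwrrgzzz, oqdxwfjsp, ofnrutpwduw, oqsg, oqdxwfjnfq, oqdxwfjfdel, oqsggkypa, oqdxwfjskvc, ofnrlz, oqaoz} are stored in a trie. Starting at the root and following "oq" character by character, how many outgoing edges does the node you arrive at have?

4

Follow the path "oq" to its node, then look at its outgoing edges.
Characters that immediately follow "oq" among the stored strings: {a, d, h, s}.
That node has 4 child edges.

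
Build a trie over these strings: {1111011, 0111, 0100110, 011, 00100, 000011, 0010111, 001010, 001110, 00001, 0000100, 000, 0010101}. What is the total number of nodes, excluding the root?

Trie structure (* marks end of a word):
(root)
├─ 0
│  ├─ 0
│  │  ├─ 0 *
│  │  │  └─ 0
│  │  │     └─ 1 *
│  │  │        ├─ 0
│  │  │        │  └─ 0 *
│  │  │        └─ 1 *
│  │  └─ 1
│  │     ├─ 0
│  │     │  ├─ 0 *
│  │     │  └─ 1
│  │     │     ├─ 0 *
│  │     │     │  └─ 1 *
│  │     │     └─ 1
│  │     │        └─ 1 *
│  │     └─ 1
│  │        └─ 1
│  │           └─ 0 *
│  └─ 1
│     ├─ 0
│     │  └─ 0
│     │     └─ 1
│     │        └─ 1
│     │           └─ 0 *
│     └─ 1 *
│        └─ 1 *
└─ 1
   └─ 1
      └─ 1
         └─ 1
            └─ 0
               └─ 1
                  └─ 1 *
Counting every labelled node above: 34.

34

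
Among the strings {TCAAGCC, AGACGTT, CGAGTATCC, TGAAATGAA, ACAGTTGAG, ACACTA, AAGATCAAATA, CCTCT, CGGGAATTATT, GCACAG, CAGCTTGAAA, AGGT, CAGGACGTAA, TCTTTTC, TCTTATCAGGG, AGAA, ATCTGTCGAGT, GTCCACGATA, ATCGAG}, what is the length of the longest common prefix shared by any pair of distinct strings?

4

Look for the deepest trie node that still has at least two words in its subtree.
"TCTTATCAGGG" and "TCTTTTC" agree on "TCTT" (4 characters) before diverging; nothing deeper is shared.
Longest shared-prefix length: 4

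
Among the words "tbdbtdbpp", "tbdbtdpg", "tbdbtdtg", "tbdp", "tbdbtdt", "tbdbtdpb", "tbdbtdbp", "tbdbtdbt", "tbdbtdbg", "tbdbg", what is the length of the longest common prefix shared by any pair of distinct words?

The deepest shared node is where two words last agree before diverging.
"tbdbtdbp" and "tbdbtdbpp" agree on "tbdbtdbp" (8 characters) before diverging; nothing deeper is shared.
Longest shared-prefix length: 8

8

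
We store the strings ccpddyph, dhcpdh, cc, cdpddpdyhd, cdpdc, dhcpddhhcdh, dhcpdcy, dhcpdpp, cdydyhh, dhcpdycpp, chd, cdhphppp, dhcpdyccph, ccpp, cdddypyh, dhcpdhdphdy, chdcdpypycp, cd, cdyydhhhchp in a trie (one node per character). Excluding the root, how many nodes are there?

82

For each word, the new-node count is its length minus the longest prefix already in the trie:
  "ccpddyph" → 8 new (c, c, p, d, d, y, p, h)
  "dhcpdh" → 6 new (d, h, c, p, d, h)
  "cc" → prefix "cc" already present; 0 new (none)
  "cdpddpdyhd" → prefix "c" already present; 9 new (d, p, d, d, p, d, y, h, d)
  "cdpdc" → prefix "cdpd" already present; 1 new (c)
  "dhcpddhhcdh" → prefix "dhcpd" already present; 6 new (d, h, h, c, d, h)
  "dhcpdcy" → prefix "dhcpd" already present; 2 new (c, y)
  "dhcpdpp" → prefix "dhcpd" already present; 2 new (p, p)
  "cdydyhh" → prefix "cd" already present; 5 new (y, d, y, h, h)
  "dhcpdycpp" → prefix "dhcpd" already present; 4 new (y, c, p, p)
  "chd" → prefix "c" already present; 2 new (h, d)
  "cdhphppp" → prefix "cd" already present; 6 new (h, p, h, p, p, p)
  "dhcpdyccph" → prefix "dhcpdyc" already present; 3 new (c, p, h)
  "ccpp" → prefix "ccp" already present; 1 new (p)
  "cdddypyh" → prefix "cd" already present; 6 new (d, d, y, p, y, h)
  "dhcpdhdphdy" → prefix "dhcpdh" already present; 5 new (d, p, h, d, y)
  "chdcdpypycp" → prefix "chd" already present; 8 new (c, d, p, y, p, y, c, p)
  "cd" → prefix "cd" already present; 0 new (none)
  "cdyydhhhchp" → prefix "cdy" already present; 8 new (y, d, h, h, h, c, h, p)
Total nodes = 8 + 6 + 0 + 9 + 1 + 6 + 2 + 2 + 5 + 4 + 2 + 6 + 3 + 1 + 6 + 5 + 8 + 0 + 8 = 82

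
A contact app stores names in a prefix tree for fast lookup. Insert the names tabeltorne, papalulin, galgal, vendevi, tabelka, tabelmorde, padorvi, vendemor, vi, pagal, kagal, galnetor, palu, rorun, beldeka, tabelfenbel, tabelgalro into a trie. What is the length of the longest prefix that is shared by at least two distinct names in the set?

The deepest shared node is where two words last agree before diverging.
"tabelfenbel" and "tabelgalro" agree on "tabel" (5 characters) before diverging; nothing deeper is shared.
Longest shared-prefix length: 5

5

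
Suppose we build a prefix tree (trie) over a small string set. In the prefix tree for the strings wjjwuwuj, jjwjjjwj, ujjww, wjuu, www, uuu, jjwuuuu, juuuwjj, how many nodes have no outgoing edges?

A leaf is a node with no children — equivalently, the end of a word that is not a proper prefix of any other stored word.
Those words: "jjwjjjwj", "jjwuuuu", "juuuwjj", "ujjww", "uuu", "wjjwuwuj", "wjuu", "www"
Leaf count: 8

8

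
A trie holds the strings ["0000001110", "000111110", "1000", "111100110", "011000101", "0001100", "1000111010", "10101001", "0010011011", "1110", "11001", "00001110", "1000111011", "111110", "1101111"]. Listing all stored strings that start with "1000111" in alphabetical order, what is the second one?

1000111011

DFS of the "1000111" subtree visits, in order: "1000111010", "1000111011"
The 2nd is 1000111011.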